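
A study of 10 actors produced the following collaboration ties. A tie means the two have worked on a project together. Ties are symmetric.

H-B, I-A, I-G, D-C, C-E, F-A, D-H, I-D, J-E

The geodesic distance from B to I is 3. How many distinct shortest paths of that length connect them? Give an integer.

1

The shortest distance is 3, and the only length-3 path is B–H–D–I. So there is exactly 1 shortest path.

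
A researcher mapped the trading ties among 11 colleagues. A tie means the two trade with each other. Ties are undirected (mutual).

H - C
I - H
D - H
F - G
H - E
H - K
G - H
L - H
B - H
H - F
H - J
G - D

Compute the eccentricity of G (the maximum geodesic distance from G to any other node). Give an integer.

2

Distances from G: B:2, C:2, D:1, E:2, F:1, H:1, I:2, J:2, K:2, L:2.
The largest is 2 (to B, J, E, K, C, I, and L), so the eccentricity of G is 2.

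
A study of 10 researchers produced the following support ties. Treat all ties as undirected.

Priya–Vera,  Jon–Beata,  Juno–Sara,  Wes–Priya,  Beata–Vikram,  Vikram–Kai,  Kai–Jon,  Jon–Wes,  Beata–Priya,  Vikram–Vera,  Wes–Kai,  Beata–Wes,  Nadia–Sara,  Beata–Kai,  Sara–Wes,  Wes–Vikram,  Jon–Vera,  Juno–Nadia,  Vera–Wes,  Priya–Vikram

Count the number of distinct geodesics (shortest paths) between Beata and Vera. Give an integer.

4

The shortest distance is 2. The length-2 paths are: Beata–Wes–Vera; Beata–Priya–Vera; Beata–Jon–Vera; Beata–Vikram–Vera.
That gives 4 distinct shortest paths.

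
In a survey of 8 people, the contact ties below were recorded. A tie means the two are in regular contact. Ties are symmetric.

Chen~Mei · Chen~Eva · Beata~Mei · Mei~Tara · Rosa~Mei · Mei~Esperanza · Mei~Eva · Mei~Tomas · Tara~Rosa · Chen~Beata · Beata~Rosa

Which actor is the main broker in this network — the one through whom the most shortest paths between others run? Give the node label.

Unnormalized betweenness of each node: Beata:1/2, Chen:1/2, Esperanza:0, Eva:0, Mei:31/2, Rosa:1/2, Tara:0, Tomas:0.
Mei has the largest value, 31/2, making it the main broker — the node through which the most shortest paths run.

Mei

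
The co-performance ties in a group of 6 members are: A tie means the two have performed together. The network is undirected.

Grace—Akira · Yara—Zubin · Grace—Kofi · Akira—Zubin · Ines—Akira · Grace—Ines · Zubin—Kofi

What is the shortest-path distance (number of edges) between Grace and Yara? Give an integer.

3

One shortest route is Grace – Akira – Zubin – Yara, which uses 3 edges, and at distance 2 from Grace we only reach {Zubin}, which does not include Yara. So d(Grace,Yara) = 3.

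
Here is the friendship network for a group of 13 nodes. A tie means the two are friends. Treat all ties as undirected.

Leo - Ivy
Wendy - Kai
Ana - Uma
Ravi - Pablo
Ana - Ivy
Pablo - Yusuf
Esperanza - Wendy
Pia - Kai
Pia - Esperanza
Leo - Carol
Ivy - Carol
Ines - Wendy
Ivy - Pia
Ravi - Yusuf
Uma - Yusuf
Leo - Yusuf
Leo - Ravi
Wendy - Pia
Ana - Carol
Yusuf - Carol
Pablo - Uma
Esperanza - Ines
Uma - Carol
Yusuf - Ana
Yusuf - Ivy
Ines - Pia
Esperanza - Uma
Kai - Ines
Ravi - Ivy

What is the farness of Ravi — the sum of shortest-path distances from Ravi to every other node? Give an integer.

24

Distances from Ravi: Ana:2, Carol:2, Esperanza:3, Ines:3, Ivy:1, Kai:3, Leo:1, Pablo:1, Pia:2, Uma:2, Wendy:3, Yusuf:1.
Sum = 2 + 2 + 3 + 3 + 1 + 3 + 1 + 1 + 2 + 2 + 3 + 1 = 24.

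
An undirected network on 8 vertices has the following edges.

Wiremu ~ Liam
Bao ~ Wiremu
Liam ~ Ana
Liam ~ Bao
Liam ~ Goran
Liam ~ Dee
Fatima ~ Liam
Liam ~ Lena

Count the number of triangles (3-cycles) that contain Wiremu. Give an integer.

1

Wiremu's neighbors: Bao and Liam.
Neighbor pairs that are themselves tied: Wiremu–Bao–Liam. Each forms one triangle with Wiremu, for 1 in total.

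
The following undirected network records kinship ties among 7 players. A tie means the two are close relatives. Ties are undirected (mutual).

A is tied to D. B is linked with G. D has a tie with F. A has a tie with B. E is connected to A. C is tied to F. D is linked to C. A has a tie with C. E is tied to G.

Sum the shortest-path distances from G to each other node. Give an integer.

14

Distances from G: A:2, B:1, C:3, D:3, E:1, F:4.
Sum = 2 + 1 + 3 + 3 + 1 + 4 = 14.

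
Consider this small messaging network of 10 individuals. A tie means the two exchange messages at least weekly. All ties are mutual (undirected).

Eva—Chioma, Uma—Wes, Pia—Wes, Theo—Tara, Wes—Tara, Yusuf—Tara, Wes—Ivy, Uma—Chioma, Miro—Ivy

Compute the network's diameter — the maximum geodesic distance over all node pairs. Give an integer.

Eccentricity of each node (its greatest distance to any other): Chioma:4, Eva:5, Ivy:4, Miro:5, Pia:4, Tara:4, Theo:5, Uma:3, Wes:3, Yusuf:5.
The maximum eccentricity is 5, realized for instance by the pair Theo–Eva via Theo – Tara – Wes – Uma – Chioma – Eva. So the diameter is 5.

5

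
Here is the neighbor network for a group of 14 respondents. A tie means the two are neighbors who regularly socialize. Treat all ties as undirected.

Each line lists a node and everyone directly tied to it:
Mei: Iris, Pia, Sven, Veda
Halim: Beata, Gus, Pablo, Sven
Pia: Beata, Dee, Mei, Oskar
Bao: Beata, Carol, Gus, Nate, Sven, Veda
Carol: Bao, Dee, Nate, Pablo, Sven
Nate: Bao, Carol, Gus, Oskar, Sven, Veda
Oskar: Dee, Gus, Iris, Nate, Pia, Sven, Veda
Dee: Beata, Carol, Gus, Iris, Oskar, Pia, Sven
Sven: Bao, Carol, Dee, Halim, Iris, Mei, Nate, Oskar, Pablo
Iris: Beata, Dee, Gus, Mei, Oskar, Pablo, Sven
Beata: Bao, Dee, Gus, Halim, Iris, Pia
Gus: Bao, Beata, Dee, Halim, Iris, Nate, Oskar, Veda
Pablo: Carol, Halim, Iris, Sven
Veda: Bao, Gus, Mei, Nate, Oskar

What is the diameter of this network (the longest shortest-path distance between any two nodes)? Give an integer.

Eccentricity of each node (its greatest distance to any other): Bao:2, Beata:2, Carol:2, Dee:2, Gus:2, Halim:2, Iris:2, Mei:2, Nate:2, Oskar:2, Pablo:3, Pia:3, Sven:2, Veda:3.
The maximum eccentricity is 3, realized for instance by the pair Veda–Pablo via Veda – Bao – Sven – Pablo. So the diameter is 3.

3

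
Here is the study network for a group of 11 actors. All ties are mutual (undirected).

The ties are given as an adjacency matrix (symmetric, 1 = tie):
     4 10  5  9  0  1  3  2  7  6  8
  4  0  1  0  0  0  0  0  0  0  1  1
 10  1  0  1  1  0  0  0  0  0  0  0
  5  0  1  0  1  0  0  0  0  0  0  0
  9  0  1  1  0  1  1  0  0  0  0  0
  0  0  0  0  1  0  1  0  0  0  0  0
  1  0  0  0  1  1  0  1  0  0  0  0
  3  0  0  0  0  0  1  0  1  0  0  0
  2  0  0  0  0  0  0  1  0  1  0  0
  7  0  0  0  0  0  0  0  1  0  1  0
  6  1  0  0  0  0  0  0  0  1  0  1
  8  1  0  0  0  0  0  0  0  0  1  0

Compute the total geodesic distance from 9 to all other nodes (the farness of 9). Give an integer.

21

Distances from 9: 0:1, 1:1, 2:3, 3:2, 4:2, 5:1, 6:3, 7:4, 8:3, 10:1.
Sum = 1 + 1 + 3 + 2 + 2 + 1 + 3 + 4 + 3 + 1 = 21.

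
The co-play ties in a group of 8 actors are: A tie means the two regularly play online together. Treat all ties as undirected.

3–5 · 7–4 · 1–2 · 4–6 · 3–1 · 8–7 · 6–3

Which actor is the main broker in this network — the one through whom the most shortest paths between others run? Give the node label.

3

Unnormalized betweenness of each node: 1:6, 2:0, 3:14, 4:10, 5:0, 6:12, 7:6, 8:0.
3 has the largest value, 14, making it the main broker — the node through which the most shortest paths run.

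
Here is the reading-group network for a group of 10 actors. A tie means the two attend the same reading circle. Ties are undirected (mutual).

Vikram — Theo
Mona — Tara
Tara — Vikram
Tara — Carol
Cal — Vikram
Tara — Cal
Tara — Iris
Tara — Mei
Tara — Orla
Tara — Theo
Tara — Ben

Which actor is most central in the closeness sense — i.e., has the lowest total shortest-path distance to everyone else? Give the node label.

Farness (sum of distances to all others) for each node — Ben:17, Cal:16, Carol:17, Iris:17, Mei:17, Mona:17, Orla:17, Tara:9, Theo:16, Vikram:15.
The smallest farness is 9, for Tara, so Tara has the highest closeness.

Tara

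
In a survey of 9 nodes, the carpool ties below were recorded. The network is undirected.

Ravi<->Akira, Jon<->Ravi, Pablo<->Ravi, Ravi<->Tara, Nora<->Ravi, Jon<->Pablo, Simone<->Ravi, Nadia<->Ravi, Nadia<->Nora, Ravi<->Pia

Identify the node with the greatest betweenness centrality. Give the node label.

Unnormalized betweenness of each node: Akira:0, Jon:0, Nadia:0, Nora:0, Pablo:0, Pia:0, Ravi:26, Simone:0, Tara:0.
Ravi has the largest value, 26, making it the main broker — the node through which the most shortest paths run.

Ravi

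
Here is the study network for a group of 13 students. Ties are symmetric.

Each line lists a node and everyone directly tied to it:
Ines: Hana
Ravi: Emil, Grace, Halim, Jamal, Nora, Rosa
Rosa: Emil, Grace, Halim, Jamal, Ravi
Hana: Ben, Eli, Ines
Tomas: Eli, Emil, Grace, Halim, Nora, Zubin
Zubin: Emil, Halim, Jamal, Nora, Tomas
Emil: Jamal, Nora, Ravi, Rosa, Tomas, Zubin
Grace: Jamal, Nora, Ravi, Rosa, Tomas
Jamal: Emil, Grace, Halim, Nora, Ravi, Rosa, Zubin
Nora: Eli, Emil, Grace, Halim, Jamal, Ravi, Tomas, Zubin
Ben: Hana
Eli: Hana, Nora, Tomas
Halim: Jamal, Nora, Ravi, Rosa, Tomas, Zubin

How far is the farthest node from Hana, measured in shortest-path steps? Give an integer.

4

Distances from Hana: Ben:1, Eli:1, Emil:3, Grace:3, Halim:3, Ines:1, Jamal:3, Nora:2, Ravi:3, Rosa:4, Tomas:2, Zubin:3.
The largest is 4 (to Rosa), so the eccentricity of Hana is 4.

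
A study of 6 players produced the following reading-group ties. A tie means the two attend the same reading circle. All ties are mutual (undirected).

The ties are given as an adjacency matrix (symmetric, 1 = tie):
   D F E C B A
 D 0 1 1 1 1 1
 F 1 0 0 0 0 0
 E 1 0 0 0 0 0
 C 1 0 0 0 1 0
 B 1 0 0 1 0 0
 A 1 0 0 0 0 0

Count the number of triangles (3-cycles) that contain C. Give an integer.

C's neighbors: B and D.
Neighbor pairs that are themselves tied: C–B–D. Each forms one triangle with C, for 1 in total.

1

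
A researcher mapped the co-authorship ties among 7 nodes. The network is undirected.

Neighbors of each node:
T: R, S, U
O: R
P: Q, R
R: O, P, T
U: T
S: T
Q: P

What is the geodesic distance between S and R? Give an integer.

One shortest route is S – T – R, which uses 2 edges, and S and R are not directly tied, so nothing shorter exists. So d(S,R) = 2.

2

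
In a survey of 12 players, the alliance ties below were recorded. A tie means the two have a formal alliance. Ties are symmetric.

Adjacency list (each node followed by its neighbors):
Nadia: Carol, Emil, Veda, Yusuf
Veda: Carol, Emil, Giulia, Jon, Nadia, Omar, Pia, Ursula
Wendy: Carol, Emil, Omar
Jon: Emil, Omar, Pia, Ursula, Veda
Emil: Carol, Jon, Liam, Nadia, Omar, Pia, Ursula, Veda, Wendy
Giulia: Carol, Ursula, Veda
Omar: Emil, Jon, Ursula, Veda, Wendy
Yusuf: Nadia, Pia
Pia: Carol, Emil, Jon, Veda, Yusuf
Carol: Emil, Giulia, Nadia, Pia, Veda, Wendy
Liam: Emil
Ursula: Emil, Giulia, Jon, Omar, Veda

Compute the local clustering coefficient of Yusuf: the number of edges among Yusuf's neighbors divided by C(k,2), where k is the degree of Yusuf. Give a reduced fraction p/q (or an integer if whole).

0

Yusuf's neighbors: Nadia and Pia (k = 2).
Possible neighbor pairs: C(2,2) = 1. Edges among them: none → e = 0.
Clustering(Yusuf) = 0/1.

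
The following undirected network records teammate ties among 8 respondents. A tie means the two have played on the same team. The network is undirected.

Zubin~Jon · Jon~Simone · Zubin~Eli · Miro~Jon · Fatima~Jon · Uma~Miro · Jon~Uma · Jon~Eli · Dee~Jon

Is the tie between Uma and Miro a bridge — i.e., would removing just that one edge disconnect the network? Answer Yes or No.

Even without that edge, Uma still reaches Miro via Uma – Jon – Miro, so the network stays connected. Not a bridge.

No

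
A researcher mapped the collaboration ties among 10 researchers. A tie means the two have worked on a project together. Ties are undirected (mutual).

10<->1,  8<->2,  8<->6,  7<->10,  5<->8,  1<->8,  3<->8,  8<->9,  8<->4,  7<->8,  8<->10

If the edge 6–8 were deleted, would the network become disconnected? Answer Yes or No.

Yes

Without the 6–8 edge there is no alternate route between 6 and 8, so the network disconnects. It is a bridge.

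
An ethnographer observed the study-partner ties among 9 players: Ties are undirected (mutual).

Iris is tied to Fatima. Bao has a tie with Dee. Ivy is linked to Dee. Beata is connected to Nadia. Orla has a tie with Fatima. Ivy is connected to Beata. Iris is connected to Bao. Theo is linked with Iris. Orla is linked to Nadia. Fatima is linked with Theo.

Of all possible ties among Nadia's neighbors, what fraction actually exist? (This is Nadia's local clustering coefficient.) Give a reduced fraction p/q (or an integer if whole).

Nadia's neighbors: Beata and Orla (k = 2).
Possible neighbor pairs: C(2,2) = 1. Edges among them: none → e = 0.
Clustering(Nadia) = 0/1.

0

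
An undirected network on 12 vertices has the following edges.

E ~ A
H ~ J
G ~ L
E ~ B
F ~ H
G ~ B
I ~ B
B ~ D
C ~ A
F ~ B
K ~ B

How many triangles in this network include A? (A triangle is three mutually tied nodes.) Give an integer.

0

A's neighbors are C and E, but none of them are tied to each other, so no triangle contains A.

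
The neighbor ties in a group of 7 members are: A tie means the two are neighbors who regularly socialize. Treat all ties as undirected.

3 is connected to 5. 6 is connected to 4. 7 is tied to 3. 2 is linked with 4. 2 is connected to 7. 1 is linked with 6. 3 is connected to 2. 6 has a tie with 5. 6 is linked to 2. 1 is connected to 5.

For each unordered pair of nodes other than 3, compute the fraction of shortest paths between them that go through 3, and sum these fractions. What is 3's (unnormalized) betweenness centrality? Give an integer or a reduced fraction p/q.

Pairs whose geodesics pass through 3 — 2–5: 1/2; 1–7: 1/2; 5–7: 1.
All other pairs contribute 0.
Summing the contributions gives betweenness(3) = 2.

2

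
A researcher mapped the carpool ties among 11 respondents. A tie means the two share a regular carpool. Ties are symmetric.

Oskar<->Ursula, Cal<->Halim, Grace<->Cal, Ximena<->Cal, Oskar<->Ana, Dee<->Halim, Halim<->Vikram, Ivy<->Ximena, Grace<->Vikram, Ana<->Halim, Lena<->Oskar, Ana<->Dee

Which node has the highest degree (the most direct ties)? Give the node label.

Halim

Degrees — Ana:3, Cal:3, Dee:2, Grace:2, Halim:4, Ivy:1, Lena:1, Oskar:3, Ursula:1, Vikram:2, Ximena:2.
The maximum is 4, attained only by Halim.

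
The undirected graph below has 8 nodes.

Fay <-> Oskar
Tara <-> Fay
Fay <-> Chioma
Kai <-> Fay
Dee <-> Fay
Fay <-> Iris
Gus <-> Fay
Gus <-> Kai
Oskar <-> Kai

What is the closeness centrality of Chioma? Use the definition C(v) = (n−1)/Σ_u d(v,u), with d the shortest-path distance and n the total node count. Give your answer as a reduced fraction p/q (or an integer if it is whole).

7/13

Distances from Chioma: Dee:2, Fay:1, Gus:2, Iris:2, Kai:2, Oskar:2, Tara:2. Sum = 13.
n = 8, so closeness = 7/13.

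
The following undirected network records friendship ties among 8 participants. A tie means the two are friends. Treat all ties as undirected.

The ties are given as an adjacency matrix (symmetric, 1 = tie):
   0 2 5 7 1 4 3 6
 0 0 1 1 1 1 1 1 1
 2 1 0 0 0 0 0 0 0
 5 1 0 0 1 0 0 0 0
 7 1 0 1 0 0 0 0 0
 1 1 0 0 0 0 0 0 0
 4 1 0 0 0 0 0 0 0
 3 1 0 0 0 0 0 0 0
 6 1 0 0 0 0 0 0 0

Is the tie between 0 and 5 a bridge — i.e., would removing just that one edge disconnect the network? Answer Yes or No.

Even without that edge, 0 still reaches 5 via 0 – 7 – 5, so the network stays connected. Not a bridge.

No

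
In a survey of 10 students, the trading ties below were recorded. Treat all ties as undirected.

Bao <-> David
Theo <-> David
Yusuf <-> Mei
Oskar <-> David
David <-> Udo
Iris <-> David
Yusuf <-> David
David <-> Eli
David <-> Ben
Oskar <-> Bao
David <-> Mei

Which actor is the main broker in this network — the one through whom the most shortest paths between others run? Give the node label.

Unnormalized betweenness of each node: Bao:0, Ben:0, David:34, Eli:0, Iris:0, Mei:0, Oskar:0, Theo:0, Udo:0, Yusuf:0.
David has the largest value, 34, making it the main broker — the node through which the most shortest paths run.

David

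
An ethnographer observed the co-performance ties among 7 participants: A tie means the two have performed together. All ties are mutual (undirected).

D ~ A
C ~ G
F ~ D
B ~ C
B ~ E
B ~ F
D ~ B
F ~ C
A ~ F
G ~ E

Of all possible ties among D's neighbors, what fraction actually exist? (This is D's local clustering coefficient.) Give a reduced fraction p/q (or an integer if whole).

2/3

D's neighbors: A, B, and F (k = 3).
Possible neighbor pairs: C(3,2) = 3. Edges among them: A–F, B–F → e = 2.
Clustering(D) = 2/3.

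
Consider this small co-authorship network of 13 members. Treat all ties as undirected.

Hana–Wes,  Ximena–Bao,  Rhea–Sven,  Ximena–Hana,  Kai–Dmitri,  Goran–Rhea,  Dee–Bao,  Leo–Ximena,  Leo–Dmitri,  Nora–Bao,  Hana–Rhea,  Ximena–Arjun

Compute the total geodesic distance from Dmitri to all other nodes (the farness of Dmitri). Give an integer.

39

Distances from Dmitri: Arjun:3, Bao:3, Dee:4, Goran:5, Hana:3, Kai:1, Leo:1, Nora:4, Rhea:4, Sven:5, Wes:4, Ximena:2.
Sum = 3 + 3 + 4 + 5 + 3 + 1 + 1 + 4 + 4 + 5 + 4 + 2 = 39.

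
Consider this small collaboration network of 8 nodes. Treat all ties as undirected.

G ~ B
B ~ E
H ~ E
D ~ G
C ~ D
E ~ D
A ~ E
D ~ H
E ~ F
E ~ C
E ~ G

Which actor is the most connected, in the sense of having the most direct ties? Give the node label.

E

Degrees — A:1, B:2, C:2, D:4, E:7, F:1, G:3, H:2.
The maximum is 7, attained only by E.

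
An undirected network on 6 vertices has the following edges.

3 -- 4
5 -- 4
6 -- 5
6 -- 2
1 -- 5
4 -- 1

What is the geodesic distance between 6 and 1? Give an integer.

One shortest route is 6 – 5 – 1, which uses 2 edges, and 6 and 1 are not directly tied, so nothing shorter exists. So d(6,1) = 2.

2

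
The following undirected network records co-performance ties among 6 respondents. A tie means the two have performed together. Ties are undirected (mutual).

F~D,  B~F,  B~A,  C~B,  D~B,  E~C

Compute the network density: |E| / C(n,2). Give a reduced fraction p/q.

2/5

There are 6 edges and 6 nodes, so the maximum possible is C(6,2) = 15.
Density = 6/15 = 2/5.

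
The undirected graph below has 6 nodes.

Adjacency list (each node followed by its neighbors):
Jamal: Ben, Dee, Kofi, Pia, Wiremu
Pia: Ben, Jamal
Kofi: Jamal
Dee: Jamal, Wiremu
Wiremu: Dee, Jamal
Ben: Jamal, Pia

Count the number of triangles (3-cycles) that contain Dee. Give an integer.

1

Dee's neighbors: Jamal and Wiremu.
Neighbor pairs that are themselves tied: Dee–Jamal–Wiremu. Each forms one triangle with Dee, for 1 in total.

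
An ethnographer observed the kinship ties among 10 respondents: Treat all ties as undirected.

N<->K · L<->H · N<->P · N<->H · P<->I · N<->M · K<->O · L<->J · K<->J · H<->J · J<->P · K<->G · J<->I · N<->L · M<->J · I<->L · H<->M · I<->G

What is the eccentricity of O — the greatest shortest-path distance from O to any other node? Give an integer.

Distances from O: G:2, H:3, I:3, J:2, K:1, L:3, M:3, N:2, P:3.
The largest is 3 (to I, M, H, P, and L), so the eccentricity of O is 3.

3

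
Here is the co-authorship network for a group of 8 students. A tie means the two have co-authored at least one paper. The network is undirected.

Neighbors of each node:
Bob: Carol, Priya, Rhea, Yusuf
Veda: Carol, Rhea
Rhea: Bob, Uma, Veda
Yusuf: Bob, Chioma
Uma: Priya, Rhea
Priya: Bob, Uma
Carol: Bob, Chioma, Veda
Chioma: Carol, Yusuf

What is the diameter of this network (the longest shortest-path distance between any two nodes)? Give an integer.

4

Eccentricity of each node (its greatest distance to any other): Bob:2, Carol:3, Chioma:4, Priya:3, Rhea:3, Uma:4, Veda:3, Yusuf:3.
The maximum eccentricity is 4, realized for instance by the pair Uma–Chioma via Uma – Rhea – Veda – Carol – Chioma. So the diameter is 4.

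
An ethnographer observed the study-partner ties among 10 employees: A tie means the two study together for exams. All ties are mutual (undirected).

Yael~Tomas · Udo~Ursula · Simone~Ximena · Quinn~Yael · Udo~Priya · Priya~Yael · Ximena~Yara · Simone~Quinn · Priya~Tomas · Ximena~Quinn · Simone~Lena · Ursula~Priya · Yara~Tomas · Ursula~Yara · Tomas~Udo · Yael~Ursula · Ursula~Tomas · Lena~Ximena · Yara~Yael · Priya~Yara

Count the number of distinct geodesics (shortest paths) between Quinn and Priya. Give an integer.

1

The shortest distance is 2, and the only length-2 path is Quinn–Yael–Priya. So there is exactly 1 shortest path.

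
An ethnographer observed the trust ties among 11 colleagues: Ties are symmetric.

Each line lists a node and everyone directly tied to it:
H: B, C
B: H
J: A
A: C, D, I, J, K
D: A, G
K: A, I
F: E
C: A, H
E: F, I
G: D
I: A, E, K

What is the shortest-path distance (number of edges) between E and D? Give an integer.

One shortest route is E – I – A – D, which uses 3 edges, and at distance 2 from E we only reach {A, K}, which does not include D. So d(E,D) = 3.

3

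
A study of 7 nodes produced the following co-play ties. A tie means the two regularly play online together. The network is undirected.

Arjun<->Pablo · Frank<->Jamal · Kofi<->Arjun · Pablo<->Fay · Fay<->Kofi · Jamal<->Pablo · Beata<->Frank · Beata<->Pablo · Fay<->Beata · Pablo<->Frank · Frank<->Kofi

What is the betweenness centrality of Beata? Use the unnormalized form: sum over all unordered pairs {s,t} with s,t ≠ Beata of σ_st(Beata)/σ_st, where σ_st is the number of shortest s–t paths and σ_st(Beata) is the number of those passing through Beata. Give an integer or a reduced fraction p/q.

Pairs whose geodesics pass through Beata — Frank–Fay: 1/3.
All other pairs contribute 0.
Summing the contributions gives betweenness(Beata) = 1/3.

1/3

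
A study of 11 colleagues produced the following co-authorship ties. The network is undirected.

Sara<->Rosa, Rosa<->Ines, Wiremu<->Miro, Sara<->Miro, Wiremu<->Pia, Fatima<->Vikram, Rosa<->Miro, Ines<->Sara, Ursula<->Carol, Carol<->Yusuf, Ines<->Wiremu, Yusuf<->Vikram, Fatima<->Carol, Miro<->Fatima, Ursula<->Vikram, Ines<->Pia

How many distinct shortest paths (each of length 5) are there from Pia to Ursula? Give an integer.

2

The shortest distance is 5. The length-5 paths are: Pia–Wiremu–Miro–Fatima–Carol–Ursula; Pia–Wiremu–Miro–Fatima–Vikram–Ursula.
That gives 2 distinct shortest paths.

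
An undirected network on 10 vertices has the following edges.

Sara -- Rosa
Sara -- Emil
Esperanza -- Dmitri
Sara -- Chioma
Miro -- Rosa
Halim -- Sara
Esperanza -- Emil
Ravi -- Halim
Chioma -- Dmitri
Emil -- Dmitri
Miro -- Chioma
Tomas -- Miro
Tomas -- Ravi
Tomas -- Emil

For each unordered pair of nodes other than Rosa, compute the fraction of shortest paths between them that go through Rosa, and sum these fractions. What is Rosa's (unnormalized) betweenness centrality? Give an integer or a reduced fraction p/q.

Pairs whose geodesics pass through Rosa — Halim–Miro: 1/3; Sara–Miro: 1/2.
All other pairs contribute 0.
Summing the contributions gives betweenness(Rosa) = 5/6.

5/6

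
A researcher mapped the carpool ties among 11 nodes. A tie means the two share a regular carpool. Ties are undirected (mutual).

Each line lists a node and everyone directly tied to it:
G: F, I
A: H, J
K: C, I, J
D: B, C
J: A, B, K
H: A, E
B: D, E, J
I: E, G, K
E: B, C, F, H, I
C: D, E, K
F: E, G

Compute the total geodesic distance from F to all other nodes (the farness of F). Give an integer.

22

Distances from F: A:3, B:2, C:2, D:3, E:1, G:1, H:2, I:2, J:3, K:3.
Sum = 3 + 2 + 2 + 3 + 1 + 1 + 2 + 2 + 3 + 3 = 22.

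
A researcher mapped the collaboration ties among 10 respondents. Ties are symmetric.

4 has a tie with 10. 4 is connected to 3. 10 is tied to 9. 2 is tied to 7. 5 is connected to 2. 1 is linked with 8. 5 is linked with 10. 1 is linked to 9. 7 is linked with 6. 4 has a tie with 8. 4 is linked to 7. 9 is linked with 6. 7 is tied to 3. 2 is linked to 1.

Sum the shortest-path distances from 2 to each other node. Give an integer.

15

Distances from 2: 1:1, 3:2, 4:2, 5:1, 6:2, 7:1, 8:2, 9:2, 10:2.
Sum = 1 + 2 + 2 + 1 + 2 + 1 + 2 + 2 + 2 = 15.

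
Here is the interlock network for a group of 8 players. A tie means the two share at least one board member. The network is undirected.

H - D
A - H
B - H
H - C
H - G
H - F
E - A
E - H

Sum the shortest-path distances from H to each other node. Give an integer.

Distances from H: A:1, B:1, C:1, D:1, E:1, F:1, G:1.
Sum = 1 + 1 + 1 + 1 + 1 + 1 + 1 = 7.

7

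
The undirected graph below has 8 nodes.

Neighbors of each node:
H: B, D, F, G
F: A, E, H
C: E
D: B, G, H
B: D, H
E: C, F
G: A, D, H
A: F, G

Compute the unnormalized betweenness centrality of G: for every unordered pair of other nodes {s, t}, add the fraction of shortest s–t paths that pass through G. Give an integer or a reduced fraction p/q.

Pairs whose geodesics pass through G — D–A: 1; B–A: 2/3; H–A: 1/2.
All other pairs contribute 0.
Summing the contributions gives betweenness(G) = 13/6.

13/6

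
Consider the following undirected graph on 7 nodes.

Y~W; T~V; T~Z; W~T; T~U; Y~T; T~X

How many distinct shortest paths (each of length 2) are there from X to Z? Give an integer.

The shortest distance is 2, and the only length-2 path is X–T–Z. So there is exactly 1 shortest path.

1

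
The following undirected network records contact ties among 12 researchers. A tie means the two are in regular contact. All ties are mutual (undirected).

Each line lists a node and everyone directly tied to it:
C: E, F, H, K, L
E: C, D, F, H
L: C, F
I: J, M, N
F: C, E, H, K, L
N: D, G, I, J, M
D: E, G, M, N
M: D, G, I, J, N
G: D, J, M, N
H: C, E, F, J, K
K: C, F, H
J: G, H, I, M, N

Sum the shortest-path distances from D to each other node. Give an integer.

Distances from D: C:2, E:1, F:2, G:1, H:2, I:2, J:2, K:3, L:3, M:1, N:1.
Sum = 2 + 1 + 2 + 1 + 2 + 2 + 2 + 3 + 3 + 1 + 1 = 20.

20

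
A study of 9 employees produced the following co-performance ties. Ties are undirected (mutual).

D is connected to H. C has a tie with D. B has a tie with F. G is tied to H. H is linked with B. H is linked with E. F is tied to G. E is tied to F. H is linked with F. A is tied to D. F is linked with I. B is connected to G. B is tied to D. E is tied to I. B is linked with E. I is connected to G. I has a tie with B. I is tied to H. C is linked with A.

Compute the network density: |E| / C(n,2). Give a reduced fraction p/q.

There are 19 edges and 9 nodes, so the maximum possible is C(9,2) = 36.
Density = 19/36.

19/36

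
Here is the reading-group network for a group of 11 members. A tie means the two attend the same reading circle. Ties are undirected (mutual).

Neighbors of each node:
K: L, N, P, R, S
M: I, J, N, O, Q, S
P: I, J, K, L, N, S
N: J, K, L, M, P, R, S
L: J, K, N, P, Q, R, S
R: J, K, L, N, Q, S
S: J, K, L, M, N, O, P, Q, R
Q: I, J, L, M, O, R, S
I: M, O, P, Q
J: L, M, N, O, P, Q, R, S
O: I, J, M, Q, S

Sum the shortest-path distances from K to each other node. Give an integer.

15

Distances from K: I:2, J:2, L:1, M:2, N:1, O:2, P:1, Q:2, R:1, S:1.
Sum = 2 + 2 + 1 + 2 + 1 + 2 + 1 + 2 + 1 + 1 = 15.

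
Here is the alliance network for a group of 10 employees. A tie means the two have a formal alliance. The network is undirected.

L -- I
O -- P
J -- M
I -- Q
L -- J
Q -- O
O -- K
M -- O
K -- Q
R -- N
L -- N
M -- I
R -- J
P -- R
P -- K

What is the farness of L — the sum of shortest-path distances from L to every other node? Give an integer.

18

Distances from L: I:1, J:1, K:3, M:2, N:1, O:3, P:3, Q:2, R:2.
Sum = 1 + 1 + 3 + 2 + 1 + 3 + 3 + 2 + 2 = 18.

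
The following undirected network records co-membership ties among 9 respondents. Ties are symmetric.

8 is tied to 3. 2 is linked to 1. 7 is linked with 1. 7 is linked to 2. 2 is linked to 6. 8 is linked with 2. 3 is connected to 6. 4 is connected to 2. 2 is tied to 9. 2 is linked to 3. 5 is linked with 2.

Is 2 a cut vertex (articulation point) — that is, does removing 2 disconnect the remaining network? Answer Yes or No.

Removing 2 leaves {4} with no path to {3, 6, and 8}, so the network splits into 5 components. 2 is a cut vertex.

Yes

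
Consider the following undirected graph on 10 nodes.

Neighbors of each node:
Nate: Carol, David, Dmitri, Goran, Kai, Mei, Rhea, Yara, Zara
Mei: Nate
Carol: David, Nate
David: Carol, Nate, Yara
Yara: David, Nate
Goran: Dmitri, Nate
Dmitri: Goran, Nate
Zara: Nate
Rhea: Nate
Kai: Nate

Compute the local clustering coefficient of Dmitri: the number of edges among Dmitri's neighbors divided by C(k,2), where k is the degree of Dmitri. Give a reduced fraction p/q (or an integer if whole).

Dmitri's neighbors: Goran and Nate (k = 2).
Possible neighbor pairs: C(2,2) = 1. Edges among them: Goran–Nate → e = 1.
Clustering(Dmitri) = 1/1.

1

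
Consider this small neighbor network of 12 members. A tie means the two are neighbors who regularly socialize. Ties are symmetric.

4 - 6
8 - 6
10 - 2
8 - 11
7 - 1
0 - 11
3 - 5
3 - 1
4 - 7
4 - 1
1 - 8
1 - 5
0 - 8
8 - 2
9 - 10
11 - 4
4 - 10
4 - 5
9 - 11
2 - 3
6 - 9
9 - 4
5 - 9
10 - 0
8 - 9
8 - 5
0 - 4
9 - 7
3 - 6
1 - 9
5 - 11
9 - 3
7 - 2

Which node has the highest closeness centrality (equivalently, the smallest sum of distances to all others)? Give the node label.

9

Farness (sum of distances to all others) for each node — 0:19, 1:16, 2:18, 3:18, 4:14, 5:16, 6:18, 7:18, 8:15, 9:13, 10:18, 11:17.
The smallest farness is 13, for 9, so 9 has the highest closeness.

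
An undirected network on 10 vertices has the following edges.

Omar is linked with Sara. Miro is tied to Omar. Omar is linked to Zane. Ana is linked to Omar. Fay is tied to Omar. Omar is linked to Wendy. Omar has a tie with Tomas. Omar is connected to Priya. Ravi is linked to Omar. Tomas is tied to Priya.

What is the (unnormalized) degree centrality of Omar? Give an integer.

9

Omar is directly tied to Ana, Fay, Miro, Priya, Ravi, Sara, Tomas, Wendy, and Zane. That is 9 neighbors, so the degree of Omar is 9.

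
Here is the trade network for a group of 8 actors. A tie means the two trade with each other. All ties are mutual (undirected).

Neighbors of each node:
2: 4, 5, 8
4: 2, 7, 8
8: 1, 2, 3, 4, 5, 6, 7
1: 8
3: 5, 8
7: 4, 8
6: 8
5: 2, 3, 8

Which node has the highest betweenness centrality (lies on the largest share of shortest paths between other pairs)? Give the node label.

Unnormalized betweenness of each node: 1:0, 2:1/2, 3:0, 4:1/2, 5:1/2, 6:0, 7:0, 8:31/2.
8 has the largest value, 31/2, making it the main broker — the node through which the most shortest paths run.

8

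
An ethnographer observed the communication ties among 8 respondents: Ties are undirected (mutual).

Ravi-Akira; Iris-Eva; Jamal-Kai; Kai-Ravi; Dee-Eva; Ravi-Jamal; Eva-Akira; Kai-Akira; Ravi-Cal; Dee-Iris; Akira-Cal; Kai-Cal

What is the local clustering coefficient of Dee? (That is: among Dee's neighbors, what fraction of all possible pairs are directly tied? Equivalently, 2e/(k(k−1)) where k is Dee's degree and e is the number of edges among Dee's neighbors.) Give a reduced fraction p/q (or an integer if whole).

1

Dee's neighbors: Eva and Iris (k = 2).
Possible neighbor pairs: C(2,2) = 1. Edges among them: Eva–Iris → e = 1.
Clustering(Dee) = 1/1.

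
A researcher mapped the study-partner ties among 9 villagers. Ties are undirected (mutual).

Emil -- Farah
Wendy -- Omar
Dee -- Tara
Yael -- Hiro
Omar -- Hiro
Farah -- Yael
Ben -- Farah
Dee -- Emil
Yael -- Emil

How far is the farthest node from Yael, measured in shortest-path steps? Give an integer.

Distances from Yael: Ben:2, Dee:2, Emil:1, Farah:1, Hiro:1, Omar:2, Tara:3, Wendy:3.
The largest is 3 (to Tara and Wendy), so the eccentricity of Yael is 3.

3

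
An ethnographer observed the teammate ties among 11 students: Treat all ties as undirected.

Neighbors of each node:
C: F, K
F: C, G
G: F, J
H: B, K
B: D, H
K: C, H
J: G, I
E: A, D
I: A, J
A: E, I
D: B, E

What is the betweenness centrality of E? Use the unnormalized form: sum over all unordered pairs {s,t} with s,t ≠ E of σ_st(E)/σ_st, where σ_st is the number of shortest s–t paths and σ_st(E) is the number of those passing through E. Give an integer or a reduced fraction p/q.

10

Pairs whose geodesics pass through E — G–D: 1; J–D: 1; J–B: 1; I–D: 1; I–B: 1; I–H: 1; A–D: 1; A–B: 1; A–H: 1; A–K: 1.
All other pairs contribute 0.
Summing the contributions gives betweenness(E) = 10.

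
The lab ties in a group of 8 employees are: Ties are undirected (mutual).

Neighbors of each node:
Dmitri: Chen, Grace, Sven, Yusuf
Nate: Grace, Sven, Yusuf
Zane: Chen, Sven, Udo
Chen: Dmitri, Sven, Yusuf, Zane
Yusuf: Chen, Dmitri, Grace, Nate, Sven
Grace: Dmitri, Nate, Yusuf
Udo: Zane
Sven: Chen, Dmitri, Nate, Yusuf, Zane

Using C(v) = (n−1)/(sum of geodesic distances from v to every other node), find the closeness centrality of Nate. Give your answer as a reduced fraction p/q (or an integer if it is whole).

Distances from Nate: Chen:2, Dmitri:2, Grace:1, Sven:1, Udo:3, Yusuf:1, Zane:2. Sum = 12.
n = 8, so closeness = 7/12.

7/12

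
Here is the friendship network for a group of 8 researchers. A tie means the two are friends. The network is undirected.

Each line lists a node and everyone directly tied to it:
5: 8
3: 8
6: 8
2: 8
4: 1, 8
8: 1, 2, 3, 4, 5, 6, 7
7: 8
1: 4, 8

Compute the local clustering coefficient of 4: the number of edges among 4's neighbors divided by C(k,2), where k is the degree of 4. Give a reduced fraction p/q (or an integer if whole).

4's neighbors: 1 and 8 (k = 2).
Possible neighbor pairs: C(2,2) = 1. Edges among them: 1–8 → e = 1.
Clustering(4) = 1/1.

1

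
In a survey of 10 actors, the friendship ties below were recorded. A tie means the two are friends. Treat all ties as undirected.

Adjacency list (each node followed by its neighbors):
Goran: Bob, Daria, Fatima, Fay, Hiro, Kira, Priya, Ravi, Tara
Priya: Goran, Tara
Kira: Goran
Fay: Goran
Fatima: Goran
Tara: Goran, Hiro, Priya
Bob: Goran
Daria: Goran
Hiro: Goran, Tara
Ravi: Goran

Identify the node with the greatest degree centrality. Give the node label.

Goran

Degrees — Bob:1, Daria:1, Fatima:1, Fay:1, Goran:9, Hiro:2, Kira:1, Priya:2, Ravi:1, Tara:3.
The maximum is 9, attained only by Goran.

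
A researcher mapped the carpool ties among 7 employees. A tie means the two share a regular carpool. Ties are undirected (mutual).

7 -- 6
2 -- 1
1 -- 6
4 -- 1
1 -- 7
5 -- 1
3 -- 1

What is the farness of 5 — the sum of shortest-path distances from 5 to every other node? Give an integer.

11

Distances from 5: 1:1, 2:2, 3:2, 4:2, 6:2, 7:2.
Sum = 1 + 2 + 2 + 2 + 2 + 2 = 11.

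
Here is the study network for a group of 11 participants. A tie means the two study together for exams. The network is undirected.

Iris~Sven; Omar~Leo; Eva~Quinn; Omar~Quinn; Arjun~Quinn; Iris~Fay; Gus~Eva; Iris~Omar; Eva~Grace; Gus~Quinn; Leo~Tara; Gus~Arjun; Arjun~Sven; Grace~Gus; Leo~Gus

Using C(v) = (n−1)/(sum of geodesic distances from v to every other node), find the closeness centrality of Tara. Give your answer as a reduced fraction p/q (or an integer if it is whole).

5/14

Distances from Tara: Arjun:3, Eva:3, Fay:4, Grace:3, Gus:2, Iris:3, Leo:1, Omar:2, Quinn:3, Sven:4. Sum = 28.
n = 11, so closeness = 10/28 = 5/14.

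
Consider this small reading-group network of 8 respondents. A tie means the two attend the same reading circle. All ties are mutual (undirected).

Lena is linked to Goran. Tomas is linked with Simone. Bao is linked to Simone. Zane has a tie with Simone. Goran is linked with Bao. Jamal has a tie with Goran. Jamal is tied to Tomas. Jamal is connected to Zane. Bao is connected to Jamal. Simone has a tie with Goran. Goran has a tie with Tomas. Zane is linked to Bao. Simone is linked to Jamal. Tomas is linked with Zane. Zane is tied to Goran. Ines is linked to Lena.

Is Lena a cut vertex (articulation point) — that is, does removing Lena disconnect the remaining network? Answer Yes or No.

Yes

Removing Lena leaves {Bao, Goran, Jamal, Simone, Tomas, and Zane} with no path to {Ines}, so the network splits into 2 components. Lena is a cut vertex.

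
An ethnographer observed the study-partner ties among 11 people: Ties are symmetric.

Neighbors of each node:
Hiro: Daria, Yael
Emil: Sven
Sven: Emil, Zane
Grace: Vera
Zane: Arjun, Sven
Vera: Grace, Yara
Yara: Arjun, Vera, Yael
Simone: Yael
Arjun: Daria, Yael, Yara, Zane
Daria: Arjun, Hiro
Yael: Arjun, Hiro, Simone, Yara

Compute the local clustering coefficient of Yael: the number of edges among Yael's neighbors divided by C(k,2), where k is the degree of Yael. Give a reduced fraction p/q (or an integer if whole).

1/6

Yael's neighbors: Arjun, Hiro, Simone, and Yara (k = 4).
Possible neighbor pairs: C(4,2) = 6. Edges among them: Arjun–Yara → e = 1.
Clustering(Yael) = 1/6.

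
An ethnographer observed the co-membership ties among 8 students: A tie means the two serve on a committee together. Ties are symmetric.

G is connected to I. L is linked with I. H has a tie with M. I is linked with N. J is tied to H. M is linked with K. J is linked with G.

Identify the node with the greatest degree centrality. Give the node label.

I

Degrees — G:2, H:2, I:3, J:2, K:1, L:1, M:2, N:1.
The maximum is 3, attained only by I.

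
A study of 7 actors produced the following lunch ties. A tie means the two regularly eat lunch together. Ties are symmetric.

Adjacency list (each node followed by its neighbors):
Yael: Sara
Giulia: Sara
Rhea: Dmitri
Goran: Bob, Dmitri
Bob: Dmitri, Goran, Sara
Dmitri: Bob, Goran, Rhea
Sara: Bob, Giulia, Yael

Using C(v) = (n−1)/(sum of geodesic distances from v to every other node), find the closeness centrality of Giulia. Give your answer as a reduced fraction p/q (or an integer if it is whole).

2/5

Distances from Giulia: Bob:2, Dmitri:3, Goran:3, Rhea:4, Sara:1, Yael:2. Sum = 15.
n = 7, so closeness = 6/15 = 2/5.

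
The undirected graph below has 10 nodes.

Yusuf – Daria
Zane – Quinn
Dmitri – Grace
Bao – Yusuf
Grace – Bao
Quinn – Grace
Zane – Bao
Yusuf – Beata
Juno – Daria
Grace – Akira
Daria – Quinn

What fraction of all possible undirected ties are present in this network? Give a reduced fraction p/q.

There are 11 edges and 10 nodes, so the maximum possible is C(10,2) = 45.
Density = 11/45.

11/45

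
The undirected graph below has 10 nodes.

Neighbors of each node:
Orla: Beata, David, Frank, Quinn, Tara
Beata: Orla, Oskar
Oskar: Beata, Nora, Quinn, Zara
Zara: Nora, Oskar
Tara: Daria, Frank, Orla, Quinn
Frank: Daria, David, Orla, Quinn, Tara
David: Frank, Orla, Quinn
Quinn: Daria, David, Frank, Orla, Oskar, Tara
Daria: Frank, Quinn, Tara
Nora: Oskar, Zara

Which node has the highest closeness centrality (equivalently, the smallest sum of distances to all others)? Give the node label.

Quinn

Farness (sum of distances to all others) for each node — Beata:17, Daria:18, David:17, Frank:15, Nora:21, Orla:15, Oskar:14, Quinn:12, Tara:16, Zara:21.
The smallest farness is 12, for Quinn, so Quinn has the highest closeness.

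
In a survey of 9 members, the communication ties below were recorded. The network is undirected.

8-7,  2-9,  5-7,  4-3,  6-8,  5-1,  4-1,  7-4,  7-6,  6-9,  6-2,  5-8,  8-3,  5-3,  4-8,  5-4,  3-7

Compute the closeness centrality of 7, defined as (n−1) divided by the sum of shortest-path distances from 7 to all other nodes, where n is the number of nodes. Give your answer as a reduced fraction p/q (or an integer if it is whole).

8/11

Distances from 7: 1:2, 2:2, 3:1, 4:1, 5:1, 6:1, 8:1, 9:2. Sum = 11.
n = 9, so closeness = 8/11.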